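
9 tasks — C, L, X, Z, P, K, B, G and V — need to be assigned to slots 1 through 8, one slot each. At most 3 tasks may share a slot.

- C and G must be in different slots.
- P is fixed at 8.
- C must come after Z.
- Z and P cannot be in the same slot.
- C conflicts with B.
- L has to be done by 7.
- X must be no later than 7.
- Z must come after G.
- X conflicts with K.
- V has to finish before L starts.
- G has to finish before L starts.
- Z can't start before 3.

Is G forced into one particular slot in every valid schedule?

No

G can be 1 (e.g. V=1; C=4; K=2; Z=3; G=1; L=2; B=2; P=8; X=1) or 2 (e.g. P=8, Z=3, V=1, K=2, X=1, G=2, L=3, C=4, B=1).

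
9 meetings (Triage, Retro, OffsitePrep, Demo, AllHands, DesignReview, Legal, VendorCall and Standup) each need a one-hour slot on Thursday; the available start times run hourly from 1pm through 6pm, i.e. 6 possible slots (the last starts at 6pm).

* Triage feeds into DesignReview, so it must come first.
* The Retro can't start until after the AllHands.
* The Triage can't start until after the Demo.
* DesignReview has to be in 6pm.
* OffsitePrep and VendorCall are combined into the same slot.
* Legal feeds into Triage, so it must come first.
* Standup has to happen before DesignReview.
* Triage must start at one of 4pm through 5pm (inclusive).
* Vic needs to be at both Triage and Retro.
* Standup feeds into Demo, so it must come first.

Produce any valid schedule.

Standup in 1pm; AllHands in 1pm; OffsitePrep in 1pm; Legal in 1pm; DesignReview in 6pm; VendorCall in 1pm; Retro in 2pm; Triage in 4pm; Demo in 2pm

Checking: Demo(2pm) before Triage(4pm); AllHands(1pm) before Retro(2pm); Triage(4pm) before DesignReview(6pm); Standup(1pm) before Demo(2pm); Legal(1pm) before Triage(4pm); Standup(1pm) before DesignReview(6pm); Triage(4pm) != Retro(2pm); OffsitePrep = VendorCall = 1pm; DesignReview=6pm in [6pm,6pm]; Triage=4pm in [4pm,5pm].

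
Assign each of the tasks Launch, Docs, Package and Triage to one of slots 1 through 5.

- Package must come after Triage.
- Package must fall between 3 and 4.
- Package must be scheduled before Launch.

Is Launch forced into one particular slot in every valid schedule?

Launch can be 4 (e.g. Package=3, Triage=1, Launch=4, Docs=1) or 5 (e.g. Docs in 1, Launch in 5, Package in 3, Triage in 1).

No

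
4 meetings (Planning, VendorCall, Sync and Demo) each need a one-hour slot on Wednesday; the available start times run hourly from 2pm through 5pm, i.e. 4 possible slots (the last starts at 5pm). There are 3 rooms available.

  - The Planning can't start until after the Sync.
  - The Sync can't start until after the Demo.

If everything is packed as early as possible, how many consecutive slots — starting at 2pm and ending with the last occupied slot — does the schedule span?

The precedence chain requires at least 3 distinct slots.
With at most 3 per slot and 4 meetings, at least 2 slots are needed.
3 works (last occupied slot: 4pm): for example VendorCall -> 2pm, Planning -> 4pm, Sync -> 3pm, Demo -> 2pm.

3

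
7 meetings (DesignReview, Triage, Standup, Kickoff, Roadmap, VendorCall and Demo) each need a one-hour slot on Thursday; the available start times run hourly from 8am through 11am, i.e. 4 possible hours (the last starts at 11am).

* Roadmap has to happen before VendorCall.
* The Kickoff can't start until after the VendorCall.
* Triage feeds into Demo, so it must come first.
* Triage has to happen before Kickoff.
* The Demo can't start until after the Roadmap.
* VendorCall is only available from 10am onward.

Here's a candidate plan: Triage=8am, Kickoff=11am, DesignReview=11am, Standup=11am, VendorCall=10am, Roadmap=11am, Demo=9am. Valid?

Triage has to happen before Kickoff — holds.
Triage feeds into Demo, so it must come first — holds.
The Kickoff can't start until after the VendorCall — holds.
Roadmap has to happen before VendorCall — violated.
The Demo can't start until after the Roadmap — violated.
VendorCall is only available from 10am onward — holds.

No. The Demo can't start until after the Roadmap is not satisfied.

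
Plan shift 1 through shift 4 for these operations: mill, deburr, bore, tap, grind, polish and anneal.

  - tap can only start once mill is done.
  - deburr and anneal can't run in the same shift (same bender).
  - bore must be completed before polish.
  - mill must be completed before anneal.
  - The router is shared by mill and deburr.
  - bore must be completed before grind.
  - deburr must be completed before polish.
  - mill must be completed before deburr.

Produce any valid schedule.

bore -> shift 1; deburr -> shift 2; grind -> shift 2; anneal -> shift 3; tap -> shift 2; polish -> shift 3; mill -> shift 1

Checking: mill(shift 1) before tap(shift 2); bore(shift 1) before polish(shift 3); bore(shift 1) before grind(shift 2); mill(shift 1) before anneal(shift 3); mill(shift 1) before deburr(shift 2); deburr(shift 2) before polish(shift 3); deburr(shift 2) != anneal(shift 3); mill(shift 1) != deburr(shift 2).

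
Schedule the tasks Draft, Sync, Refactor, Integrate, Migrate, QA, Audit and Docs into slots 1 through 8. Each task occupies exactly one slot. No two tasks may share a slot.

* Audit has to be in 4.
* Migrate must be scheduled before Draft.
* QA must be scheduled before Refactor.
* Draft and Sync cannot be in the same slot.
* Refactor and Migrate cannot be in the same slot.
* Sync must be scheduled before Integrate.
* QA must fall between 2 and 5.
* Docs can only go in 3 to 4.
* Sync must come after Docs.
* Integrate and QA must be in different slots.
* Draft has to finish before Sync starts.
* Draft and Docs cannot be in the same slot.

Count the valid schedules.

7

Splitting on Draft: it can be 2 (3), 5 (3), 6 (1). Listing each branch's schedules as (Sync, Refactor, Integrate, Migrate, QA, Audit, Docs):
Draft=2: (6,7,8,1,5,4,3) (6,8,7,1,5,4,3) (7,6,8,1,5,4,3) — 3.
Draft=5: (6,7,8,1,2,4,3) (6,8,7,1,2,4,3) (7,6,8,1,2,4,3) — 3.
Draft=6: (7,5,8,1,2,4,3) — 1.
Summing: 3 + 3 + 1 = 7.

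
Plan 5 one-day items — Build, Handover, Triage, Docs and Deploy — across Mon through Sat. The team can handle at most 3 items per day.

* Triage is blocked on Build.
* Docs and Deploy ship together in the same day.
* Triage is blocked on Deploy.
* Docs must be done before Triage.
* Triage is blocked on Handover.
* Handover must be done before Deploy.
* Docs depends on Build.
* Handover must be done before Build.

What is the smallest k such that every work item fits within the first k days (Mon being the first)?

4 days

The precedence chain requires at least 4 distinct days.
With at most 3 per day and 5 work items, at least 2 days are needed.
4 works (last occupied day: Thu): for example Deploy -> Wed; Build -> Tue; Docs -> Wed; Handover -> Mon; Triage -> Thu.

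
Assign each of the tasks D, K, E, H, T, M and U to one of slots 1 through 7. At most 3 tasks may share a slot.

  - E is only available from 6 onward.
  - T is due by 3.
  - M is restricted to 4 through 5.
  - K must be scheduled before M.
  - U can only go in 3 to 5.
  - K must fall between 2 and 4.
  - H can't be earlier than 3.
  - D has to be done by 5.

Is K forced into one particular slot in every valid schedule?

K can be 2 (e.g. U in 3; T in 1; E in 6; H in 3; K in 2; D in 1; M in 4) or 3 (e.g. E=6; U=3; M=4; H=3; T=1; D=1; K=3).

No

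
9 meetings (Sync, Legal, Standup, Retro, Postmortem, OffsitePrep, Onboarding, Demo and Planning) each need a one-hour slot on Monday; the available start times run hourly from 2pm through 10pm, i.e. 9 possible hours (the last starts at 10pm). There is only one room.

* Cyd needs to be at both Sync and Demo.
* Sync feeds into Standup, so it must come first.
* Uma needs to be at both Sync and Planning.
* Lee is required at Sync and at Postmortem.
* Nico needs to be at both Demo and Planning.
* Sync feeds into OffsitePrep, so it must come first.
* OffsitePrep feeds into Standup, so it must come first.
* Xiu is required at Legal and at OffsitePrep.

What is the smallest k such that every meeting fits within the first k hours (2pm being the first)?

9

The precedence chain requires at least 3 distinct hours.
With at most 1 per hour and 9 meetings, at least 9 hours are needed.
9 works (last occupied hour: 10pm): for example Demo in 9pm, Retro in 6pm, Planning in 10pm, OffsitePrep in 3pm, Onboarding in 8pm, Sync in 2pm, Postmortem in 7pm, Legal in 5pm, Standup in 4pm.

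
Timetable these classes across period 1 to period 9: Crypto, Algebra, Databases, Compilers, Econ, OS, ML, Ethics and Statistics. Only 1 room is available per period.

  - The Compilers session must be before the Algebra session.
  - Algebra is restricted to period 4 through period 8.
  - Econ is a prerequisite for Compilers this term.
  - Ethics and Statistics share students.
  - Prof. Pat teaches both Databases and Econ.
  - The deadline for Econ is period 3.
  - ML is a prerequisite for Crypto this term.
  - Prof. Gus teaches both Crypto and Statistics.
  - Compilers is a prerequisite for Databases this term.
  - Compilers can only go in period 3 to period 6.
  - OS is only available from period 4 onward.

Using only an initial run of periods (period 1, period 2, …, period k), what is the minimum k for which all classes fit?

The precedence chain requires at least 3 distinct periods.
With at most 1 per period and 9 classes, at least 9 periods are needed.
Algebra can't be placed before period 4, so the schedule must run through at least period 4.
9 works (last occupied period: period 9): for example Crypto in period 6; Statistics in period 9; Ethics in period 8; Econ in period 1; OS in period 5; Algebra in period 4; Databases in period 7; ML in period 2; Compilers in period 3.

9 periods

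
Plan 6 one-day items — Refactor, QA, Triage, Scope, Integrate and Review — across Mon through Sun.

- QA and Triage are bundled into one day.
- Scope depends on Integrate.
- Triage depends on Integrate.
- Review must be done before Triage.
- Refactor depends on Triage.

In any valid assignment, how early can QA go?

QA must be in the same day as Triage, which can't be before Tue, so QA is at least Tue; QA must be in the same day as Triage, which can't be after Sat, so QA is at most Sat.
QA at Tue is achievable: Integrate=Mon, QA=Tue, Refactor=Wed, Review=Mon, Triage=Tue, Scope=Tue.

Tue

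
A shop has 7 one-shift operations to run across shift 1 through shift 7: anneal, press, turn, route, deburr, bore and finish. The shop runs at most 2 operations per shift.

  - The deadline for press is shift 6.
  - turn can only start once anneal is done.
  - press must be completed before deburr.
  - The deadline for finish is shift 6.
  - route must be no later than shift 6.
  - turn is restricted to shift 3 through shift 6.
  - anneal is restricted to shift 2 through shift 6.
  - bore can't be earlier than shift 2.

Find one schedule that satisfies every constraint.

bore -> shift 2; finish -> shift 3; route -> shift 1; deburr -> shift 4; press -> shift 1; turn -> shift 3; anneal -> shift 2

Checking: press(shift 1) before deburr(shift 4); anneal(shift 2) before turn(shift 3); press=shift 1 in [shift 1,shift 6]; route=shift 1 in [shift 1,shift 6]; finish=shift 3 in [shift 1,shift 6]; anneal=shift 2 in [shift 2,shift 6]; turn=shift 3 in [shift 3,shift 6]; bore=shift 2 in [shift 2,shift 7]; max 2 per shift (cap 2).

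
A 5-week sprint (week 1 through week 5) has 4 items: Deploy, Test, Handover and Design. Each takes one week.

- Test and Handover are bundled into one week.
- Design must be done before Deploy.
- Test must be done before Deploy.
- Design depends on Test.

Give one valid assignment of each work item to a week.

Test=week 1; Handover=week 1; Deploy=week 3; Design=week 2

Checking: Test(week 1) before Deploy(week 3); Test(week 1) before Design(week 2); Design(week 2) before Deploy(week 3); Test = Handover = week 1.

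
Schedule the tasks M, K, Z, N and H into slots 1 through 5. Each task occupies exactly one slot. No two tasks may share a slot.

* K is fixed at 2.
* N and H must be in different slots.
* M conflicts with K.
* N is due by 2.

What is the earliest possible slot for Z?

3

Z at 3 is achievable: M=4, Z=3, H=5, K=2, N=1.
Nothing earlier works — the conflict and capacity constraints rule out every slot before 3.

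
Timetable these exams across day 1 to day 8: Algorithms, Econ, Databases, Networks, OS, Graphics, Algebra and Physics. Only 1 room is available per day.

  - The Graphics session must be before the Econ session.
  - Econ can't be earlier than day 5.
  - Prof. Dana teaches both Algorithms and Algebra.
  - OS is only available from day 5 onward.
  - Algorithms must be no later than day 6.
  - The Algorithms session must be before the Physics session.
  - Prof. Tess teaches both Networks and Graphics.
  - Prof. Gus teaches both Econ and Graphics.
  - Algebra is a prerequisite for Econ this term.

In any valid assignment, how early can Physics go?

Precedence pushes Physics to at least day 2.
Physics at day 2 is achievable: Networks -> day 8; Algorithms -> day 1; Algebra -> day 4; Graphics -> day 3; Databases -> day 7; OS -> day 6; Econ -> day 5; Physics -> day 2.

day 2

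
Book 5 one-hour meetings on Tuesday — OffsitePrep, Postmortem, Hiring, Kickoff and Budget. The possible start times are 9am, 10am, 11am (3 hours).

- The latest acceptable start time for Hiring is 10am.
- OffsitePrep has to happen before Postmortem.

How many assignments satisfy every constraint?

54

Splitting on OffsitePrep: it can be 9am (36), 10am (18). Listing each branch's schedules as (Postmortem, Hiring, Kickoff, Budget):
OffsitePrep=9am: (10am,9am,9am,9am) (10am,9am,9am,10am) (10am,9am,9am,11am) (10am,9am,10am,9am) (10am,9am,10am,10am) (10am,9am,10am,11am) (10am,9am,11am,9am) (10am,9am,11am,10am) (10am,9am,11am,11am) (10am,10am,9am,9am) (10am,10am,9am,10am) (10am,10am,9am,11am) (10am,10am,10am,9am) (10am,10am,10am,10am) (10am,10am,10am,11am) (10am,10am,11am,9am) (10am,10am,11am,10am) (10am,10am,11am,11am) (11am,9am,9am,9am) (11am,9am,9am,10am) (11am,9am,9am,11am) (11am,9am,10am,9am) (11am,9am,10am,10am) (11am,9am,10am,11am) (11am,9am,11am,9am) (11am,9am,11am,10am) (11am,9am,11am,11am) (11am,10am,9am,9am) (11am,10am,9am,10am) (11am,10am,9am,11am) (11am,10am,10am,9am) (11am,10am,10am,10am) (11am,10am,10am,11am) (11am,10am,11am,9am) (11am,10am,11am,10am) (11am,10am,11am,11am) — 36.
OffsitePrep=10am: (11am,9am,9am,9am) (11am,9am,9am,10am) (11am,9am,9am,11am) (11am,9am,10am,9am) (11am,9am,10am,10am) (11am,9am,10am,11am) (11am,9am,11am,9am) (11am,9am,11am,10am) (11am,9am,11am,11am) (11am,10am,9am,9am) (11am,10am,9am,10am) (11am,10am,9am,11am) (11am,10am,10am,9am) (11am,10am,10am,10am) (11am,10am,10am,11am) (11am,10am,11am,9am) (11am,10am,11am,10am) (11am,10am,11am,11am) — 18.
Summing: 36 + 18 = 54.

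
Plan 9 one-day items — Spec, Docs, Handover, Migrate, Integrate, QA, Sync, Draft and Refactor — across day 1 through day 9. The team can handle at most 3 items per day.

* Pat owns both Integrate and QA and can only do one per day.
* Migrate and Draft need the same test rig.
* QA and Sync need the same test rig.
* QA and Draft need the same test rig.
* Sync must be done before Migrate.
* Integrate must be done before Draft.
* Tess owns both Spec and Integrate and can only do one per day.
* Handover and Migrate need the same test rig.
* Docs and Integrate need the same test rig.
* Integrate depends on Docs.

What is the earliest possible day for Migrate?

day 2

Precedence pushes Migrate to at least day 2.
Migrate at day 2 is achievable: Docs in day 1; Integrate in day 2; Sync in day 1; Draft in day 3; Refactor in day 2; Spec in day 1; Migrate in day 2; QA in day 4; Handover in day 3.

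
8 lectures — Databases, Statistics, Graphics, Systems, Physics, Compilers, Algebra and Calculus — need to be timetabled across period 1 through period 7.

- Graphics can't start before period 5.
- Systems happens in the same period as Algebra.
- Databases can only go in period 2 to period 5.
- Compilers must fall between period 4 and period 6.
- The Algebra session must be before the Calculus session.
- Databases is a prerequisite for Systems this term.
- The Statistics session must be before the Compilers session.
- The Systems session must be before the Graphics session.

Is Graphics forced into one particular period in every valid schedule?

Graphics can be period 5 (e.g. Compilers -> period 4, Algebra -> period 3, Graphics -> period 5, Statistics -> period 1, Calculus -> period 4, Physics -> period 1, Databases -> period 2, Systems -> period 3) or period 6 (e.g. Calculus -> period 4; Graphics -> period 6; Databases -> period 2; Systems -> period 3; Compilers -> period 4; Physics -> period 1; Algebra -> period 3; Statistics -> period 1).

No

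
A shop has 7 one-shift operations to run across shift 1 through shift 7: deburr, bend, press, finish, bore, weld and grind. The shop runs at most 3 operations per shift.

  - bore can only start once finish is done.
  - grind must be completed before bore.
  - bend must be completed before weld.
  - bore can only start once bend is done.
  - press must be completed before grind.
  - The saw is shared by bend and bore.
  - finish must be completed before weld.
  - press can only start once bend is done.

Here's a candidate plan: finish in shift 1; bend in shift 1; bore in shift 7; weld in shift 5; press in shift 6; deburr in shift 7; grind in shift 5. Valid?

Invalid. press must be completed before grind.

bore can only start once finish is done — holds.
press can only start once bend is done — holds.
The saw is shared by bend and bore — holds.
The shop runs at most 3 operations per shift — holds.
press must be completed before grind — violated.
finish must be completed before weld — holds.
bend must be completed before weld — holds.
bore can only start once bend is done — holds.
grind must be completed before bore — holds.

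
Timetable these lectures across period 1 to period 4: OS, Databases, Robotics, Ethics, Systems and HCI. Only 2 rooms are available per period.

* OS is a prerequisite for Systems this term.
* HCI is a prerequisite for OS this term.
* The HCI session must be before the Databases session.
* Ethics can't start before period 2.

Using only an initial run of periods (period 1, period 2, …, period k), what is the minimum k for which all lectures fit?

The precedence chain requires at least 3 distinct periods.
With at most 2 per period and 6 lectures, at least 3 periods are needed.
3 works (last occupied period: period 3): for example Ethics in period 2, Databases in period 3, OS in period 2, Systems in period 3, Robotics in period 1, HCI in period 1.

3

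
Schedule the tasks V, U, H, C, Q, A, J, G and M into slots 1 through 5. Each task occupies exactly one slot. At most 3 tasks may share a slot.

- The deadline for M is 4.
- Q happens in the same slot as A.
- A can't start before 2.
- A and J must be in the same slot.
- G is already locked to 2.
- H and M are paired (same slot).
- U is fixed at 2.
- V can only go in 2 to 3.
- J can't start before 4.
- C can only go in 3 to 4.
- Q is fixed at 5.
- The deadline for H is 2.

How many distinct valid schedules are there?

Enumerating: A in 5; J in 5; U in 2; M in 1; C in 3; Q in 5; G in 2; H in 1; V in 2 | H -> 1, U -> 2, C -> 4, Q -> 5, J -> 5, M -> 1, G -> 2, V -> 2, A -> 5 | V=3; U=2; G=2; A=5; J=5; H=1; Q=5; C=3; M=1 | H=1; A=5; C=4; M=1; G=2; J=5; Q=5; V=3; U=2.

4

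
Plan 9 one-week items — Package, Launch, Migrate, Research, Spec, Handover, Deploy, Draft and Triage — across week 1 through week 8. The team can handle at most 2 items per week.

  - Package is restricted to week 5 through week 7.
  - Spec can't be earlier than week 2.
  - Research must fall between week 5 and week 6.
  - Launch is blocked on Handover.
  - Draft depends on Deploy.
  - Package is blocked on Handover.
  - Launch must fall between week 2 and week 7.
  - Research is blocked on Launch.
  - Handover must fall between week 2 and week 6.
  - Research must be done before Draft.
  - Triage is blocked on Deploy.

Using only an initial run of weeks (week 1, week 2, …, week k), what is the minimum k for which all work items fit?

The precedence chain requires at least 4 distinct weeks.
With at most 2 per week and 9 work items, at least 5 weeks are needed.
Propagating the time windows through the other constraints, Draft can't land before week 6, so the schedule must run through at least week 6.
6 works (last occupied week: week 6): for example Launch -> week 3; Deploy -> week 1; Spec -> week 2; Handover -> week 2; Migrate -> week 1; Research -> week 5; Triage -> week 3; Package -> week 5; Draft -> week 6.

6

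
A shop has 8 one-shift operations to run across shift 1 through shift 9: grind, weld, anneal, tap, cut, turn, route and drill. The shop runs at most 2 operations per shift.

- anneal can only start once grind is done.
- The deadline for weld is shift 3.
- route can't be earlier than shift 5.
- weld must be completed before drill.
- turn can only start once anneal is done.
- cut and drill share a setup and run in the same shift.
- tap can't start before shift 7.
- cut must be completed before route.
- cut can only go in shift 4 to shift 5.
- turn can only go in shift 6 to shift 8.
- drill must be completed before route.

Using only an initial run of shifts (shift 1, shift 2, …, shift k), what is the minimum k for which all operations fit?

The precedence chain requires at least 3 distinct shifts.
With at most 2 per shift and 8 operations, at least 4 shifts are needed.
tap can't be placed before shift 7, so the schedule must run through at least shift 7.
7 works (last occupied shift: shift 7): for example weld -> shift 1, cut -> shift 4, turn -> shift 6, tap -> shift 7, drill -> shift 4, route -> shift 5, anneal -> shift 2, grind -> shift 1.

7 shifts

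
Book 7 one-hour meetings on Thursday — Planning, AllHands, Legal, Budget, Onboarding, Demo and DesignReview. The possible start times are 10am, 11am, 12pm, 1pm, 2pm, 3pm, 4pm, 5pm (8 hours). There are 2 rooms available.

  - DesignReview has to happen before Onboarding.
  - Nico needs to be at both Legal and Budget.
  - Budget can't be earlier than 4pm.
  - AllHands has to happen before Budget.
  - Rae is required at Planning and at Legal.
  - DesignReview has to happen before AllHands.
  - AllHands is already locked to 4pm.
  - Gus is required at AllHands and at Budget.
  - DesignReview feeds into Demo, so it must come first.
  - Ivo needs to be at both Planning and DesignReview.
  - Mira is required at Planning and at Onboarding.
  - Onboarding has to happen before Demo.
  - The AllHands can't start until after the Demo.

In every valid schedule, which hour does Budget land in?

5pm

Budget's window is 4pm–5pm.
AllHands is fixed at 4pm, and Budget can't share a hour with AllHands.
So Budget must be 5pm.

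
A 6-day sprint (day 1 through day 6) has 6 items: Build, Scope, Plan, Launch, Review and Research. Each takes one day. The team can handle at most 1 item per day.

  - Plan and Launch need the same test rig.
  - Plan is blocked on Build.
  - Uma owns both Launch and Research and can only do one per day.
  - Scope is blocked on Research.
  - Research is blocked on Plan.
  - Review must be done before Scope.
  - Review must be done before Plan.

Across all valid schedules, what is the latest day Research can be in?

Precedence pushes Research to at least day 3; downstream work caps Research at day 5.
Research at day 5 is achievable: Launch -> day 4; Scope -> day 6; Build -> day 2; Review -> day 1; Plan -> day 3; Research -> day 5.

day 5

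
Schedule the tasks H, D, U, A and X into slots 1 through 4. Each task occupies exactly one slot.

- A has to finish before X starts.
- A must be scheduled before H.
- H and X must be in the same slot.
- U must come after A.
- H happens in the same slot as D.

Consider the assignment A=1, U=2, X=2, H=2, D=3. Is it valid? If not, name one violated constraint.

A has to finish before X starts — holds.
H happens in the same slot as D — violated.
A must be scheduled before H — holds.
H and X must be in the same slot — holds.
U must come after A — holds.

No — it violates: H happens in the same slot as D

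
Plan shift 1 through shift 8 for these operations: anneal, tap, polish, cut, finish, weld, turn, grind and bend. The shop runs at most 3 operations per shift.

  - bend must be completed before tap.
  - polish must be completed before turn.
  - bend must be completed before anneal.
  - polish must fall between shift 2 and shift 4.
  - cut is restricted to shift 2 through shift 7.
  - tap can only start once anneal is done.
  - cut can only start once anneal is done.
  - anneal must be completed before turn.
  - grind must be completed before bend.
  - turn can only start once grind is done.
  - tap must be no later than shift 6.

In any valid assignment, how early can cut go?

shift 4

Cut is available from shift 2; precedence pushes cut to at least shift 4; cut's own window allows nothing later than shift 7.
cut at shift 4 is achievable: polish in shift 2, finish in shift 1, turn in shift 4, bend in shift 2, tap in shift 4, cut in shift 4, weld in shift 1, anneal in shift 3, grind in shift 1.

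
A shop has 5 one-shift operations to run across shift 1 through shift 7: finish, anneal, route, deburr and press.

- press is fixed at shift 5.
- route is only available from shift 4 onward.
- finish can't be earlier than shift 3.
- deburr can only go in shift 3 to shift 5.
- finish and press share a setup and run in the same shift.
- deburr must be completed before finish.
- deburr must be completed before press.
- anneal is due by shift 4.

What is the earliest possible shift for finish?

Finish is available from shift 3; finish must be in the same shift as press, which can't be before shift 5, so finish is at least shift 5; finish must be in the same shift as press, which can't be after shift 5, so finish is at most shift 5.
finish at shift 5 is achievable: deburr=shift 3, anneal=shift 1, press=shift 5, finish=shift 5, route=shift 4.

shift 5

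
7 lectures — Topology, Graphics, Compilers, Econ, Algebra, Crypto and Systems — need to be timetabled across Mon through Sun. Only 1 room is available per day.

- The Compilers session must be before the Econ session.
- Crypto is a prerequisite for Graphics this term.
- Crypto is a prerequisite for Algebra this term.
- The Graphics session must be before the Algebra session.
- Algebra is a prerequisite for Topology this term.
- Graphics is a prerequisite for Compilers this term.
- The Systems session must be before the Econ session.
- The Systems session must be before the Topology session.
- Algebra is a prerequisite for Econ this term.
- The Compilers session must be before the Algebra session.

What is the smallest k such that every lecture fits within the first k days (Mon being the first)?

7 days

The precedence chain requires at least 5 distinct days.
With at most 1 per day and 7 lectures, at least 7 days are needed.
7 works (last occupied day: Sun): for example Topology in Sun; Compilers in Wed; Graphics in Tue; Crypto in Mon; Algebra in Thu; Systems in Fri; Econ in Sat.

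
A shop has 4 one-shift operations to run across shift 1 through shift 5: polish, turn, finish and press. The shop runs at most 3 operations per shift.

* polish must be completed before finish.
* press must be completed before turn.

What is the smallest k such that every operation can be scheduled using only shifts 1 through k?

The precedence chain requires at least 2 distinct shifts.
With at most 3 per shift and 4 operations, at least 2 shifts are needed.
2 works (last occupied shift: shift 2): for example polish -> shift 1, turn -> shift 2, press -> shift 1, finish -> shift 2.

2 shifts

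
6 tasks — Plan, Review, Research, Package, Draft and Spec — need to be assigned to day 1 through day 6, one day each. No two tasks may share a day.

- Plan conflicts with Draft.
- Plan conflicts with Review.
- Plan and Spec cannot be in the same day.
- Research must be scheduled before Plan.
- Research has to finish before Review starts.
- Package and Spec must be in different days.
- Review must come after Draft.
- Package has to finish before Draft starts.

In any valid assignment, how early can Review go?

day 4

Precedence pushes Review to at least day 3.
Review at day 4 is achievable: Package -> day 2, Plan -> day 5, Research -> day 1, Draft -> day 3, Review -> day 4, Spec -> day 6.
Nothing earlier works — the conflict and capacity constraints rule out every day before day 4.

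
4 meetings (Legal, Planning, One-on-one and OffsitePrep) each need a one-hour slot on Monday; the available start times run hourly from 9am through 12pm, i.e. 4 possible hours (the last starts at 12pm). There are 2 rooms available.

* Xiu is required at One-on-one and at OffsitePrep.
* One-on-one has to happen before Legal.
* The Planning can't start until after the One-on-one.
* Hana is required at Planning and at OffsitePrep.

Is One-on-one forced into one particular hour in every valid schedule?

No

One-on-one can be 9am (e.g. Legal=10am; OffsitePrep=11am; One-on-one=9am; Planning=10am) or 10am (e.g. Legal in 11am, OffsitePrep in 9am, Planning in 11am, One-on-one in 10am).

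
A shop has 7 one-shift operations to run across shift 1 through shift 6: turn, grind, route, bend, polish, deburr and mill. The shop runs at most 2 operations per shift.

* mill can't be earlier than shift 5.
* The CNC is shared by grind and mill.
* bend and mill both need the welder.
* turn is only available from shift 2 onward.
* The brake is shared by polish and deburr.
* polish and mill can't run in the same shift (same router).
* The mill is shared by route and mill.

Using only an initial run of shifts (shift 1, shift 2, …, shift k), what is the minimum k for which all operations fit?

5

With at most 2 per shift and 7 operations, at least 4 shifts are needed.
mill can't be placed before shift 5, so the schedule must run through at least shift 5.
5 works (last occupied shift: shift 5): for example polish -> shift 3, deburr -> shift 4, mill -> shift 5, route -> shift 1, turn -> shift 2, bend -> shift 2, grind -> shift 1.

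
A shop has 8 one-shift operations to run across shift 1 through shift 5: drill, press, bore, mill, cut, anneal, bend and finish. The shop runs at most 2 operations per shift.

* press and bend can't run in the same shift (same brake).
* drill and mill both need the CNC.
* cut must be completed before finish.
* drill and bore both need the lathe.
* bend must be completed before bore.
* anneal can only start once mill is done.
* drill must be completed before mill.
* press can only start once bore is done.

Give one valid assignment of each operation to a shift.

cut in shift 3, bore in shift 2, finish in shift 4, drill in shift 1, anneal in shift 4, bend in shift 1, mill in shift 2, press in shift 3

Checking: cut(shift 3) before finish(shift 4); mill(shift 2) before anneal(shift 4); bore(shift 2) before press(shift 3); bend(shift 1) before bore(shift 2); drill(shift 1) before mill(shift 2); drill(shift 1) != mill(shift 2); press(shift 3) != bend(shift 1); drill(shift 1) != bore(shift 2); max 2 per shift (cap 2).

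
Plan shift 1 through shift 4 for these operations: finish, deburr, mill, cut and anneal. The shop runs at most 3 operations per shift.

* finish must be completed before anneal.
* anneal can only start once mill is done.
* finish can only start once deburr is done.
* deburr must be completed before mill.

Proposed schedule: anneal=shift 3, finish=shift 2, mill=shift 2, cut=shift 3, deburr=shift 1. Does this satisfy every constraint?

anneal can only start once mill is done — holds.
finish can only start once deburr is done — holds.
The shop runs at most 3 operations per shift — holds.
deburr must be completed before mill — holds.
finish must be completed before anneal — holds.

Yes, all constraints hold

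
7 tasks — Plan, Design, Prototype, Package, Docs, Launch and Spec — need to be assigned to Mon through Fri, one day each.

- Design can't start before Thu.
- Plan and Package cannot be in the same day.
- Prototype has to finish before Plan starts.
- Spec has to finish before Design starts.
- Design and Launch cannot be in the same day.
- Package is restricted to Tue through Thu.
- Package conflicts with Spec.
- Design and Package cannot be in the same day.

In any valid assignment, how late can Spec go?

Downstream work caps Spec at Thu.
Spec at Thu is achievable: Plan=Wed, Prototype=Mon, Docs=Mon, Design=Fri, Package=Tue, Spec=Thu, Launch=Mon.

Thu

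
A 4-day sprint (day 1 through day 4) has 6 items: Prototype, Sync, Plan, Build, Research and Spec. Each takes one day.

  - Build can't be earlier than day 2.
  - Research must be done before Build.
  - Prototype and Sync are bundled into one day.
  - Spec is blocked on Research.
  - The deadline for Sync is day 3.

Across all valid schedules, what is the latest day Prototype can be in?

Prototype must be in the same day as Sync, which can't be after day 3, so Prototype is at most day 3.
Prototype at day 3 is achievable: Research -> day 1, Build -> day 2, Spec -> day 2, Prototype -> day 3, Sync -> day 3, Plan -> day 1.

day 3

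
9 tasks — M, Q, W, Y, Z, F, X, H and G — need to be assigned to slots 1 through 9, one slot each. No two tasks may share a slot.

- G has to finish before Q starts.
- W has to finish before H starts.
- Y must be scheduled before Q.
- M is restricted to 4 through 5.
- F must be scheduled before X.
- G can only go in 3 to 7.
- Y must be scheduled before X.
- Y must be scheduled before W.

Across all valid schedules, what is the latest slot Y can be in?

Downstream work caps Y at 7.
Y at 5 is achievable: W -> 7, M -> 4, Y -> 5, Q -> 6, G -> 3, F -> 1, H -> 9, X -> 8, Z -> 2.
Nothing later works — the capacity limit rule out every slot after 5.

5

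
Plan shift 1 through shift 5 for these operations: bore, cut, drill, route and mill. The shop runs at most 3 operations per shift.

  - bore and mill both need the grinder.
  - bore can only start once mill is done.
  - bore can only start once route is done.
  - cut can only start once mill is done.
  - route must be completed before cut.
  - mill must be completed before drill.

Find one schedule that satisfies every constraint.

route=shift 1; bore=shift 2; mill=shift 1; cut=shift 2; drill=shift 2

Checking: route(shift 1) before bore(shift 2); mill(shift 1) before cut(shift 2); route(shift 1) before cut(shift 2); mill(shift 1) before drill(shift 2); mill(shift 1) before bore(shift 2); bore(shift 2) != mill(shift 1); max 3 per shift (cap 3).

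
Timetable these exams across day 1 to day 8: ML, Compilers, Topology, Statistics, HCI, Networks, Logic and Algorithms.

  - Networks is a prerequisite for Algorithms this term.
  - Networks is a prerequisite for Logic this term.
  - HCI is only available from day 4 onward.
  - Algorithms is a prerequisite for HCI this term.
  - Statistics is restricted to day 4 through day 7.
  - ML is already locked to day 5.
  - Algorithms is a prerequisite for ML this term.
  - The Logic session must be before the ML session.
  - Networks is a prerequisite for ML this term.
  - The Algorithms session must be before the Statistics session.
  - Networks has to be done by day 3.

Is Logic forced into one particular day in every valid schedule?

Logic can be day 2 (e.g. HCI -> day 4, Topology -> day 1, Logic -> day 2, Algorithms -> day 2, Compilers -> day 1, Statistics -> day 4, Networks -> day 1, ML -> day 5) or day 3 (e.g. Statistics -> day 4, Logic -> day 3, HCI -> day 4, Topology -> day 1, Networks -> day 1, Compilers -> day 1, Algorithms -> day 2, ML -> day 5).

No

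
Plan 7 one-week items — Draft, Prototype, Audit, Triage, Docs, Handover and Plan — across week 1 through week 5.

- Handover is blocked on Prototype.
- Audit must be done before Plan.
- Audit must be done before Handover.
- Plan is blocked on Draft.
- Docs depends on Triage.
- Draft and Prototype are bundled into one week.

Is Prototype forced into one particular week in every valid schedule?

No

Prototype can be week 1 (e.g. Audit -> week 1, Handover -> week 2, Plan -> week 2, Docs -> week 2, Triage -> week 1, Draft -> week 1, Prototype -> week 1) or week 2 (e.g. Docs -> week 2, Triage -> week 1, Plan -> week 3, Draft -> week 2, Prototype -> week 2, Handover -> week 3, Audit -> week 1).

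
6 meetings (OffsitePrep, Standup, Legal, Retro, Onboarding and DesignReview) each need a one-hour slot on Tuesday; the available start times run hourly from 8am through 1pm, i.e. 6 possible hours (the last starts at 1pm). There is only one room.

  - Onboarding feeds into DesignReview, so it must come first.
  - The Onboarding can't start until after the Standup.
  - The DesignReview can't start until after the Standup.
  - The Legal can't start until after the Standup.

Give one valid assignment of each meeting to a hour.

DesignReview in 10am, Standup in 8am, Retro in 1pm, Legal in 11am, Onboarding in 9am, OffsitePrep in 12pm

Checking: Standup(8am) before DesignReview(10am); Standup(8am) before Legal(11am); Onboarding(9am) before DesignReview(10am); Standup(8am) before Onboarding(9am); max 1 per hour (cap 1).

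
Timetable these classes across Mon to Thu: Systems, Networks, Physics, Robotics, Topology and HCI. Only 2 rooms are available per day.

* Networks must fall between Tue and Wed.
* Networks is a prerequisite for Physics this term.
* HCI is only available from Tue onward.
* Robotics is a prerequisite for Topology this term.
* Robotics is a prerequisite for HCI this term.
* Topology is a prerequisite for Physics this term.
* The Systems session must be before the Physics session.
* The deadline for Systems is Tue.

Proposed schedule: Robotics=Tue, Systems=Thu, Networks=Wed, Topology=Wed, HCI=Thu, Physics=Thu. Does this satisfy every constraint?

Invalid. The deadline for Systems is Tue.

Networks is a prerequisite for Physics this term — holds.
Robotics is a prerequisite for Topology this term — holds.
Networks must fall between Tue and Wed — holds.
HCI is only available from Tue onward — holds.
Robotics is a prerequisite for HCI this term — holds.
Topology is a prerequisite for Physics this term — holds.
The Systems session must be before the Physics session — violated.
Only 2 rooms are available per day — violated.
The deadline for Systems is Tue — violated.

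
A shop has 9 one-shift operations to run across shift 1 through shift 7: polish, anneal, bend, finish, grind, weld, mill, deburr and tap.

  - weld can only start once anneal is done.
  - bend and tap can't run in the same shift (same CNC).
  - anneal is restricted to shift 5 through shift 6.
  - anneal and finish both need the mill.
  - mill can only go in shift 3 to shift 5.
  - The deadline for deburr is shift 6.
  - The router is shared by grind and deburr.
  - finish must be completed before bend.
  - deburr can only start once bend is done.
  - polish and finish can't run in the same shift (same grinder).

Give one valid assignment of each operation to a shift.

tap -> shift 1, polish -> shift 2, bend -> shift 2, anneal -> shift 5, grind -> shift 1, deburr -> shift 3, weld -> shift 6, mill -> shift 3, finish -> shift 1

Checking: finish(shift 1) before bend(shift 2); anneal(shift 5) before weld(shift 6); bend(shift 2) before deburr(shift 3); bend(shift 2) != tap(shift 1); grind(shift 1) != deburr(shift 3); polish(shift 2) != finish(shift 1); anneal(shift 5) != finish(shift 1); anneal=shift 5 in [shift 5,shift 6]; deburr=shift 3 in [shift 1,shift 6]; mill=shift 3 in [shift 3,shift 5].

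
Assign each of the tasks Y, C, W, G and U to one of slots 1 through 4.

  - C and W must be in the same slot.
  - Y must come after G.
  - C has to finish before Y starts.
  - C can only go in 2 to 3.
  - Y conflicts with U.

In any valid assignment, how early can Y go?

Precedence pushes Y to at least 3.
Y at 3 is achievable: W=2, Y=3, U=1, C=2, G=1.

3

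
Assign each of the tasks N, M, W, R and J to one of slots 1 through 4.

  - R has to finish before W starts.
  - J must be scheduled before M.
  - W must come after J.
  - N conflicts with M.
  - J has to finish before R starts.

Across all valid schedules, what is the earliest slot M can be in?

2

Precedence pushes M to at least 2.
M at 2 is achievable: J -> 1, M -> 2, N -> 1, W -> 3, R -> 2.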